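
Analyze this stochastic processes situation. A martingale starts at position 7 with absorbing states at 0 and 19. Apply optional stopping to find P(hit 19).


By optional stopping theorem: E(M at tau) = M(0) = 7
P(hit 19)*19 + P(hit 0)*0 = 7
P(hit 19) = (7 - 0)/(19 - 0) = 7/19 = 0.3684

0.3684


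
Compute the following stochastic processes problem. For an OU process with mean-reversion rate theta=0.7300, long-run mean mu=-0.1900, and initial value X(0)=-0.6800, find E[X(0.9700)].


E[X(t)] = mu + (X(0) - mu)*exp(-theta*t)
= -0.1900 + (-0.6800 - -0.1900)*exp(-0.7300*0.9700)
= -0.1900 + -0.4900 * 0.4926
= -0.4314

-0.4314


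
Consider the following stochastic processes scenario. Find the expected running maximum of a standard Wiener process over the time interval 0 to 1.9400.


E(max B(s)) = sqrt(2t/pi)
= sqrt(2*1.9400/pi)
= sqrt(1.2350)
= 1.1113

1.1113


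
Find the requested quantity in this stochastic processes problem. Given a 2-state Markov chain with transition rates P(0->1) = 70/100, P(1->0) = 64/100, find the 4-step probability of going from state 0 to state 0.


Computing P^4 by matrix multiplication.
P = [[0.3000, 0.7000], [0.6400, 0.3600]]
After raising P to the power 4:
P^4(0,0) = 0.4846

0.4846


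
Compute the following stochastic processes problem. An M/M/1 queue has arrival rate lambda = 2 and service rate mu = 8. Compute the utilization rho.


rho = lambda/mu
= 2/8
= 0.2500

0.2500


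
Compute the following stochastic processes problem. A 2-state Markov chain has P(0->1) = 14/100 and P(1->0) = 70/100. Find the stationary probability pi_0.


Stationary distribution: pi_0 = p10/(p01+p10), pi_1 = p01/(p01+p10)
p01 = 0.1400, p10 = 0.7000
pi_0 = 0.8333

0.8333


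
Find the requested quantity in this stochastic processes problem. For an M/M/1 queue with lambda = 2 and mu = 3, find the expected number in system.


rho = 2/3 = 0.6667
L = rho/(1-rho)
= 0.6667/0.3333
= 2.0000

2.0000


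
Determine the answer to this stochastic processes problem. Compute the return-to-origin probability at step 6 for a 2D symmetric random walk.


P = C(6,3)^2 / 4^6
= 20^2 / 4096
= 400 / 4096
= 0.0977

0.0977


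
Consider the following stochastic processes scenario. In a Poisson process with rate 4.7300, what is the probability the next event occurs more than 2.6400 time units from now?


P(X > t) = exp(-lambda * t)
= exp(-4.7300 * 2.6400)
= exp(-12.4872) = 3.7747e-06

3.7747e-06


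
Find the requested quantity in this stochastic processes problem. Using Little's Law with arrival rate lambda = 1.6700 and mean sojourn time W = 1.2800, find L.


Little's Law: L = lambda * W
= 1.6700 * 1.2800
= 2.1376

2.1376


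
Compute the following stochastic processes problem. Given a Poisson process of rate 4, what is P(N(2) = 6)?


P(N(t)=k) = (lambda*t)^k * exp(-lambda*t) / k!
lambda*t = 8
= 8^6 * exp(-8) / 6!
= 262144 * 3.3546e-04 / 720
= 0.1221

0.1221


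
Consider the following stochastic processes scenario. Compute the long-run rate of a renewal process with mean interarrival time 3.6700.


Long-run renewal rate = 1/E(X)
= 1/3.6700
= 0.2725

0.2725


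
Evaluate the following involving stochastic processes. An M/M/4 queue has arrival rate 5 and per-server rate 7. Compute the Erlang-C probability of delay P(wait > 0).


a = lambda/mu = 0.7143
rho = a/c = 0.1786
Erlang-C formula applied:
C(c,a) = 0.0065

0.0065


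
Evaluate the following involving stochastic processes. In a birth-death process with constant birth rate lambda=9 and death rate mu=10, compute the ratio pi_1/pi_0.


For birth-death process, pi_n/pi_0 = (lambda/mu)^n
= (9/10)^1
= 0.9000

0.9000


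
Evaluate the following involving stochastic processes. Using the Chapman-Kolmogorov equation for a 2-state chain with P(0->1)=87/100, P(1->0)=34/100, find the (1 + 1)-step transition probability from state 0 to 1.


P^2 = P^1 * P^1
Computing via matrix multiplication of the transition matrix.
Entry (0,1) of P^2 = 0.6873

0.6873


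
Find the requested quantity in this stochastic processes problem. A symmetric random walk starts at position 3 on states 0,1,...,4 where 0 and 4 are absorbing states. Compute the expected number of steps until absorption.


For symmetric RW on 0,...,N with absorbing barriers, E(i) = i*(N-i)
E(3) = 3 * 1 = 3

3


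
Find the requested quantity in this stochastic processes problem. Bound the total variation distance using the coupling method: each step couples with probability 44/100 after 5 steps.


TV distance bound <= (1-delta)^n
= (1 - 0.4400)^5
= 0.5600^5
= 0.0551

0.0551


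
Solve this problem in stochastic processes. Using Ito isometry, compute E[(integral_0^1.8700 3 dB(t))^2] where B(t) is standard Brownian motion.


By Ito isometry: E[(int f dB)^2] = int f^2 dt
= 3^2 * 1.8700
= 9 * 1.8700 = 16.8300

16.8300


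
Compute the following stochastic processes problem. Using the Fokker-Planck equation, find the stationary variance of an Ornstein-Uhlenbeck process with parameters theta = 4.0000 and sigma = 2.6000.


Stationary variance = sigma^2 / (2*theta)
= 2.6000^2 / (2*4.0000)
= 6.7600 / 8.0000
= 0.8450

0.8450


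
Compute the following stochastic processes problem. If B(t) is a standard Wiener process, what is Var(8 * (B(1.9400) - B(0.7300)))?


Var(alpha*(B(t)-B(s))) = alpha^2 * (t-s)
= 8^2 * (1.9400 - 0.7300)
= 64 * 1.2100
= 77.4400

77.4400


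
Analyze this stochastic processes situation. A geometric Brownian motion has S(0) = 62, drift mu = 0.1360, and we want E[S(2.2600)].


E[S(t)] = S(0) * exp(mu * t)
= 62 * exp(0.1360 * 2.2600)
= 62 * 1.3598
= 84.3095

84.3095


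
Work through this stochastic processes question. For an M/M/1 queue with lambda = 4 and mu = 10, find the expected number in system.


rho = 4/10 = 0.4000
L = rho/(1-rho)
= 0.4000/0.6000
= 0.6667

0.6667


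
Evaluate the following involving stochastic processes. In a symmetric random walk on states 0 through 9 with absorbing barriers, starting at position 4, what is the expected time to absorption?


For symmetric RW on 0,...,N with absorbing barriers, E(i) = i*(N-i)
E(4) = 4 * 5 = 20

20


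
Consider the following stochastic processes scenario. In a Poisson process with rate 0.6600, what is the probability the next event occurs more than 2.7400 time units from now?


P(X > t) = exp(-lambda * t)
= exp(-0.6600 * 2.7400)
= exp(-1.8084) = 0.1639

0.1639


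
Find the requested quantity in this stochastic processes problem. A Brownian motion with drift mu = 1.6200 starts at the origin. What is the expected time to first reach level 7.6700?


Expected first passage time = a/mu
= 7.6700/1.6200
= 4.7346

4.7346


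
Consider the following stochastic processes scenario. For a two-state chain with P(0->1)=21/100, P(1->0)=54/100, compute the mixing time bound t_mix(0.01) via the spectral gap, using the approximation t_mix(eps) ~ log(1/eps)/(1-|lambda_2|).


lambda_2 = |1 - p01 - p10| = |1 - 0.2100 - 0.5400| = 0.2500
t_mix ~ log(1/eps)/(1 - |lambda_2|)
= log(100)/(1 - 0.2500) = 4.6052/0.7500
= 6.1402

6.1402


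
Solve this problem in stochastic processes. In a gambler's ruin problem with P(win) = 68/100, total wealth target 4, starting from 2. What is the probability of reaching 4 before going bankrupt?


Gambler's ruin formula:
r = q/p = 0.3200/0.6800 = 0.4706
P(win) = (1 - r^i)/(1 - r^N)
= (1 - 0.4706^2)/(1 - 0.4706^4)
= 0.8187

0.8187


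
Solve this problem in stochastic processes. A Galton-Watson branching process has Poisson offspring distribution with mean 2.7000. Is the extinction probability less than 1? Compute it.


Since mu = 2.7000 > 1, extinction prob q < 1.
Solve s = exp(mu*(s-1)) iteratively.
q = 0.0844

0.0844


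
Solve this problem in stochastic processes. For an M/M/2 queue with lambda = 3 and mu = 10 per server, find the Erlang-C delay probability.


a = lambda/mu = 0.3000
rho = a/c = 0.1500
Erlang-C formula applied:
C(c,a) = 0.0391

0.0391


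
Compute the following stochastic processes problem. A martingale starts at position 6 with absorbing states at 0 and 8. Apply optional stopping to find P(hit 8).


By optional stopping theorem: E(M at tau) = M(0) = 6
P(hit 8)*8 + P(hit 0)*0 = 6
P(hit 8) = (6 - 0)/(8 - 0) = 3/4 = 0.7500

0.7500


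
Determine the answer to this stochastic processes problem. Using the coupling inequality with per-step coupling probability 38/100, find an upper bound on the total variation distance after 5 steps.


TV distance bound <= (1-delta)^n
= (1 - 0.3800)^5
= 0.6200^5
= 0.0916

0.0916


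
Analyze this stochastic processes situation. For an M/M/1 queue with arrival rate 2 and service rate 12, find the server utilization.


rho = lambda/mu
= 2/12
= 0.1667

0.1667


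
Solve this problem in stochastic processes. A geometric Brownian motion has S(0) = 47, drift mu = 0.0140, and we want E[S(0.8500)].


E[S(t)] = S(0) * exp(mu * t)
= 47 * exp(0.0140 * 0.8500)
= 47 * 1.0120
= 47.5626

47.5626


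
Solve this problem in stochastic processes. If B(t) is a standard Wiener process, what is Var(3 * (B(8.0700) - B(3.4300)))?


Var(alpha*(B(t)-B(s))) = alpha^2 * (t-s)
= 3^2 * (8.0700 - 3.4300)
= 9 * 4.6400
= 41.7600

41.7600


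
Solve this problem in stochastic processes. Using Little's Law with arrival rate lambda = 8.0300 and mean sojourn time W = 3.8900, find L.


Little's Law: L = lambda * W
= 8.0300 * 3.8900
= 31.2367

31.2367


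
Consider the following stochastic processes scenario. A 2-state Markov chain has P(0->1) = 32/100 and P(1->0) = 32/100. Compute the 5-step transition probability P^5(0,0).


Computing P^5 by matrix multiplication.
P = [[0.6800, 0.3200], [0.3200, 0.6800]]
After raising P to the power 5:
P^5(0,0) = 0.5030

0.5030


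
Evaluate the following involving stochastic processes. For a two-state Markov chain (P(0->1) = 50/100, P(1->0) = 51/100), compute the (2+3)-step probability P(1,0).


P^5 = P^2 * P^3
Computing via matrix multiplication of the transition matrix.
Entry (1,0) of P^5 = 0.5050

0.5050


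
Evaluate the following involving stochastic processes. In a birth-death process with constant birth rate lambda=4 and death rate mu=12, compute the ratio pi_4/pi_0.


For birth-death process, pi_n/pi_0 = (lambda/mu)^n
= (4/12)^4
= 0.0123

0.0123


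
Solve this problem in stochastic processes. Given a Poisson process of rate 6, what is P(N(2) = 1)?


P(N(t)=k) = (lambda*t)^k * exp(-lambda*t) / k!
lambda*t = 12
= 12^1 * exp(-12) / 1!
= 12 * 6.1442e-06 / 1
= 7.3731e-05

7.3731e-05


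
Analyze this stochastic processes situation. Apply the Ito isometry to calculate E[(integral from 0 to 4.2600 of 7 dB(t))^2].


By Ito isometry: E[(int f dB)^2] = int f^2 dt
= 7^2 * 4.2600
= 49 * 4.2600 = 208.7400

208.7400


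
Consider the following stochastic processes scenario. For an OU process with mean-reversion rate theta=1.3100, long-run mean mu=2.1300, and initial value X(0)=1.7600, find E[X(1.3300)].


E[X(t)] = mu + (X(0) - mu)*exp(-theta*t)
= 2.1300 + (1.7600 - 2.1300)*exp(-1.3100*1.3300)
= 2.1300 + -0.3700 * 0.1751
= 2.0652

2.0652


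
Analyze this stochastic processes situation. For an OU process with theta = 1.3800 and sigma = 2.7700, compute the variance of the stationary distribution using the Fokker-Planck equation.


Stationary variance = sigma^2 / (2*theta)
= 2.7700^2 / (2*1.3800)
= 7.6729 / 2.7600
= 2.7800

2.7800


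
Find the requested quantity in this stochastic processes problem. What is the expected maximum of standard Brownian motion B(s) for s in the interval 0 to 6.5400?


E(max B(s)) = sqrt(2t/pi)
= sqrt(2*6.5400/pi)
= sqrt(4.1635)
= 2.0405

2.0405


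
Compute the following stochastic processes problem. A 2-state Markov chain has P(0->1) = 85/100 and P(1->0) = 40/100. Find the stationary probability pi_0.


Stationary distribution: pi_0 = p10/(p01+p10), pi_1 = p01/(p01+p10)
p01 = 0.8500, p10 = 0.4000
pi_0 = 0.3200

0.3200


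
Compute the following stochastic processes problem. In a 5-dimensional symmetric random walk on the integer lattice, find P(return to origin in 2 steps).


P(return in 2 steps) = P(reverse first step) = 1/(2d)
= 1/10
= 0.1000

0.1000


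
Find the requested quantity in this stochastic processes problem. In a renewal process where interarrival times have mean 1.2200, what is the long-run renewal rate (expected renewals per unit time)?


Long-run renewal rate = 1/E(X)
= 1/1.2200
= 0.8197

0.8197


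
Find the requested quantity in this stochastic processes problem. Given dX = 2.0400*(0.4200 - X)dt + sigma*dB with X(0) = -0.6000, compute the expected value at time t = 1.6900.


E[X(t)] = mu + (X(0) - mu)*exp(-theta*t)
= 0.4200 + (-0.6000 - 0.4200)*exp(-2.0400*1.6900)
= 0.4200 + -1.0200 * 0.0318
= 0.3875

0.3875


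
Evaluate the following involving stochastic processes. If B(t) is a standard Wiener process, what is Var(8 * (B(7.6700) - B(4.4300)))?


Var(alpha*(B(t)-B(s))) = alpha^2 * (t-s)
= 8^2 * (7.6700 - 4.4300)
= 64 * 3.2400
= 207.3600

207.3600


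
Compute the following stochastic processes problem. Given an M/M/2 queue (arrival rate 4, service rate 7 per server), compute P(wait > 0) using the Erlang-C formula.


a = lambda/mu = 0.5714
rho = a/c = 0.2857
Erlang-C formula applied:
C(c,a) = 0.1270

0.1270


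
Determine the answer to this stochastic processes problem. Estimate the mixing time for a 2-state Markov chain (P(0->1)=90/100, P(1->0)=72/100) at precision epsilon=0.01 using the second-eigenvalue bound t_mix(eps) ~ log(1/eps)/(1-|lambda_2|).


lambda_2 = |1 - p01 - p10| = |1 - 0.9000 - 0.7200| = 0.6200
t_mix ~ log(1/eps)/(1 - |lambda_2|)
= log(100)/(1 - 0.6200) = 4.6052/0.3800
= 12.1189

12.1189


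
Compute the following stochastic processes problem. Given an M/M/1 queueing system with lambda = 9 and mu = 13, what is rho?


rho = lambda/mu
= 9/13
= 0.6923

0.6923


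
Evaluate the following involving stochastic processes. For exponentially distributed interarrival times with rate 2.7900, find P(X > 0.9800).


P(X > t) = exp(-lambda * t)
= exp(-2.7900 * 0.9800)
= exp(-2.7342) = 0.0649

0.0649


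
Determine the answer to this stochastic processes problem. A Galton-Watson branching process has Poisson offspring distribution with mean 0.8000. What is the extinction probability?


Since mu = 0.8000 <= 1, extinction probability = 1.

1.0000


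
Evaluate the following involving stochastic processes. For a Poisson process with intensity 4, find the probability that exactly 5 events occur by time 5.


P(N(t)=k) = (lambda*t)^k * exp(-lambda*t) / k!
lambda*t = 20
= 20^5 * exp(-20) / 5!
= 3200000 * 2.0612e-09 / 120
= 5.4964e-05

5.4964e-05


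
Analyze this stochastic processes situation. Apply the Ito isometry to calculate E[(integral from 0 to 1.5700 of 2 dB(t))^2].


By Ito isometry: E[(int f dB)^2] = int f^2 dt
= 2^2 * 1.5700
= 4 * 1.5700 = 6.2800

6.2800


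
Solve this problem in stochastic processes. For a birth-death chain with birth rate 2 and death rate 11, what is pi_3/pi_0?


For birth-death process, pi_n/pi_0 = (lambda/mu)^n
= (2/11)^3
= 0.0060

0.0060


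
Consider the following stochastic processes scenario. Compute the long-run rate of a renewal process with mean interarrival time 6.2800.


Long-run renewal rate = 1/E(X)
= 1/6.2800
= 0.1592

0.1592


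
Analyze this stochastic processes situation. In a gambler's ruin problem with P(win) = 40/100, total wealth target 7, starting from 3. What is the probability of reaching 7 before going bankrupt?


Gambler's ruin formula:
r = q/p = 0.6000/0.4000 = 1.5000
P(win) = (1 - r^i)/(1 - r^N)
= (1 - 1.5000^3)/(1 - 1.5000^7)
= 0.1476

0.1476


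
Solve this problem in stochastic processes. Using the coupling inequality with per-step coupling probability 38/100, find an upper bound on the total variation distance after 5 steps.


TV distance bound <= (1-delta)^n
= (1 - 0.3800)^5
= 0.6200^5
= 0.0916

0.0916


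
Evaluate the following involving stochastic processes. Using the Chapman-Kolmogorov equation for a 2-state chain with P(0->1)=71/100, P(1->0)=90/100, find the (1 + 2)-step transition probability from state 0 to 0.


P^3 = P^1 * P^2
Computing via matrix multiplication of the transition matrix.
Entry (0,0) of P^3 = 0.4589

0.4589


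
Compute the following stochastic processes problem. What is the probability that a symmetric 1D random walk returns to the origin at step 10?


P(S(10) = 0) = C(10,5) / 4^5
= 252 / 1024
= 0.2461

0.2461


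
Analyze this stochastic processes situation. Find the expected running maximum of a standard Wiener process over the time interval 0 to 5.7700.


E(max B(s)) = sqrt(2t/pi)
= sqrt(2*5.7700/pi)
= sqrt(3.6733)
= 1.9166

1.9166


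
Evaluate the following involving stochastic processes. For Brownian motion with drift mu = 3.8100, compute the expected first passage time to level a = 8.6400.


Expected first passage time = a/mu
= 8.6400/3.8100
= 2.2677

2.2677


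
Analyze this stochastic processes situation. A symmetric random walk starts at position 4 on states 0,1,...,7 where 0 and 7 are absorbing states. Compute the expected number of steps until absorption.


For symmetric RW on 0,...,N with absorbing barriers, E(i) = i*(N-i)
E(4) = 4 * 3 = 12

12


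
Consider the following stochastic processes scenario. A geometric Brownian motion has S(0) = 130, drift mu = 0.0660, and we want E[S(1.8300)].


E[S(t)] = S(0) * exp(mu * t)
= 130 * exp(0.0660 * 1.8300)
= 130 * 1.1284
= 146.6890

146.6890


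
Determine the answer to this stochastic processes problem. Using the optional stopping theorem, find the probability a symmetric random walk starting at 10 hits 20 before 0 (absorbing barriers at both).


By optional stopping theorem: E(M at tau) = M(0) = 10
P(hit 20)*20 + P(hit 0)*0 = 10
P(hit 20) = (10 - 0)/(20 - 0) = 1/2 = 0.5000

0.5000


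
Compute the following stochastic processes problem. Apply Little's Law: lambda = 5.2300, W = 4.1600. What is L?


Little's Law: L = lambda * W
= 5.2300 * 4.1600
= 21.7568

21.7568


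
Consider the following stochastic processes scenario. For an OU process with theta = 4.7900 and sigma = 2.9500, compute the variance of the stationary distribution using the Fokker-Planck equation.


Stationary variance = sigma^2 / (2*theta)
= 2.9500^2 / (2*4.7900)
= 8.7025 / 9.5800
= 0.9084

0.9084


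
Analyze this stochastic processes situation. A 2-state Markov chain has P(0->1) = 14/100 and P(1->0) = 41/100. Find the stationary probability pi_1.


Stationary distribution: pi_0 = p10/(p01+p10), pi_1 = p01/(p01+p10)
p01 = 0.1400, p10 = 0.4100
pi_1 = 0.2545

0.2545


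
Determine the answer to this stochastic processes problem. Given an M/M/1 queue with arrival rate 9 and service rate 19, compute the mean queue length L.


rho = 9/19 = 0.4737
L = rho/(1-rho)
= 0.4737/0.5263
= 0.9000

0.9000


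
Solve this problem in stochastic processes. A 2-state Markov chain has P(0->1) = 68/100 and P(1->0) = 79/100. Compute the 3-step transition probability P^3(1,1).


Computing P^3 by matrix multiplication.
P = [[0.3200, 0.6800], [0.7900, 0.2100]]
After raising P to the power 3:
P^3(1,1) = 0.4068

0.4068


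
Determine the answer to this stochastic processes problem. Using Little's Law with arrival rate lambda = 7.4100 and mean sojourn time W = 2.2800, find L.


Little's Law: L = lambda * W
= 7.4100 * 2.2800
= 16.8948

16.8948


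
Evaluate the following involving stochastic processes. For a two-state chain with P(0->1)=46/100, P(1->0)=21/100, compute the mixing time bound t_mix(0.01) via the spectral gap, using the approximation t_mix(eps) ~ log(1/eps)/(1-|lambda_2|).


lambda_2 = |1 - p01 - p10| = |1 - 0.4600 - 0.2100| = 0.3300
t_mix ~ log(1/eps)/(1 - |lambda_2|)
= log(100)/(1 - 0.3300) = 4.6052/0.6700
= 6.8734

6.8734


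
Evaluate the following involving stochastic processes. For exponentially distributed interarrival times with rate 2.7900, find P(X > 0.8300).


P(X > t) = exp(-lambda * t)
= exp(-2.7900 * 0.8300)
= exp(-2.3157) = 0.0987

0.0987


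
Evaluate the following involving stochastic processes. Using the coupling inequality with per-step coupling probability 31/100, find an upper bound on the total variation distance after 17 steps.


TV distance bound <= (1-delta)^n
= (1 - 0.3100)^17
= 0.6900^17
= 0.0018

0.0018


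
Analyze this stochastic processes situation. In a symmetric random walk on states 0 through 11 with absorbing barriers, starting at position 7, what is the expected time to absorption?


For symmetric RW on 0,...,N with absorbing barriers, E(i) = i*(N-i)
E(7) = 7 * 4 = 28

28


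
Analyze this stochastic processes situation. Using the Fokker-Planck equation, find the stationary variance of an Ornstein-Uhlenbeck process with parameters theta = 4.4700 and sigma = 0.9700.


Stationary variance = sigma^2 / (2*theta)
= 0.9700^2 / (2*4.4700)
= 0.9409 / 8.9400
= 0.1052

0.1052


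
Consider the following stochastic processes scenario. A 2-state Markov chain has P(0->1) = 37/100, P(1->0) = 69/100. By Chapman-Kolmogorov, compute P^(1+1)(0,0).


P^2 = P^1 * P^1
Computing via matrix multiplication of the transition matrix.
Entry (0,0) of P^2 = 0.6522

0.6522


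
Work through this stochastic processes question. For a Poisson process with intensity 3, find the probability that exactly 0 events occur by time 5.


P(N(t)=k) = (lambda*t)^k * exp(-lambda*t) / k!
lambda*t = 15
= 15^0 * exp(-15) / 0!
= 1 * 3.0590e-07 / 1
= 3.0590e-07

3.0590e-07


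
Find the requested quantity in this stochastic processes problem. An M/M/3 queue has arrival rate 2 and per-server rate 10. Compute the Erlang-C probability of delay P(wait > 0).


a = lambda/mu = 0.2000
rho = a/c = 0.0667
Erlang-C formula applied:
C(c,a) = 0.0012

0.0012


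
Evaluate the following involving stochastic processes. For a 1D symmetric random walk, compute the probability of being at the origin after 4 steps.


P(S(4) = 0) = C(4,2) / 4^2
= 6 / 16
= 0.3750

0.3750


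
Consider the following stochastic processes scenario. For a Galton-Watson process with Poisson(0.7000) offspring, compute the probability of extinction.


Since mu = 0.7000 <= 1, extinction probability = 1.

1.0000


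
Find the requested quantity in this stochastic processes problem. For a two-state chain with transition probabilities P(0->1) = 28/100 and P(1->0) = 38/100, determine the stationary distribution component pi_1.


Stationary distribution: pi_0 = p10/(p01+p10), pi_1 = p01/(p01+p10)
p01 = 0.2800, p10 = 0.3800
pi_1 = 0.4242

0.4242


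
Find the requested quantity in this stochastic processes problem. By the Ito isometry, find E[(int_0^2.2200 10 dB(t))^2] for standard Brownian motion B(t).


By Ito isometry: E[(int f dB)^2] = int f^2 dt
= 10^2 * 2.2200
= 100 * 2.2200 = 222.0000

222.0000


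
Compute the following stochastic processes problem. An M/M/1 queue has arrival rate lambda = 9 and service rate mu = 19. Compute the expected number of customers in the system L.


rho = 9/19 = 0.4737
L = rho/(1-rho)
= 0.4737/0.5263
= 0.9000

0.9000


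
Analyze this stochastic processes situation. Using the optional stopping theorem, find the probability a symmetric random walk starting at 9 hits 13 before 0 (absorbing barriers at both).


By optional stopping theorem: E(M at tau) = M(0) = 9
P(hit 13)*13 + P(hit 0)*0 = 9
P(hit 13) = (9 - 0)/(13 - 0) = 9/13 = 0.6923

0.6923


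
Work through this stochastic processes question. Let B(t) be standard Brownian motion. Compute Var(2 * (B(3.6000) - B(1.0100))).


Var(alpha*(B(t)-B(s))) = alpha^2 * (t-s)
= 2^2 * (3.6000 - 1.0100)
= 4 * 2.5900
= 10.3600

10.3600


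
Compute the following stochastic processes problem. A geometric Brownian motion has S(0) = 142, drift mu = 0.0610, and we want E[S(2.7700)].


E[S(t)] = S(0) * exp(mu * t)
= 142 * exp(0.0610 * 2.7700)
= 142 * 1.1841
= 168.1400

168.1400


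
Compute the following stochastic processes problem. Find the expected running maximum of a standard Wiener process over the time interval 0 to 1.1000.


E(max B(s)) = sqrt(2t/pi)
= sqrt(2*1.1000/pi)
= sqrt(0.7003)
= 0.8368

0.8368


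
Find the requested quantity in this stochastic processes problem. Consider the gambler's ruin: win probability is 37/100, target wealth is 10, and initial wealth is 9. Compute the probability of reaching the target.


Gambler's ruin formula:
r = q/p = 0.6300/0.3700 = 1.7027
P(win) = (1 - r^i)/(1 - r^N)
= (1 - 1.7027^9)/(1 - 1.7027^10)
= 0.5853

0.5853


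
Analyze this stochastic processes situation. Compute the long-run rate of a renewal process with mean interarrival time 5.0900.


Long-run renewal rate = 1/E(X)
= 1/5.0900
= 0.1965

0.1965


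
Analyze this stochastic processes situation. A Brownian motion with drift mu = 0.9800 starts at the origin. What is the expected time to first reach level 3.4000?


Expected first passage time = a/mu
= 3.4000/0.9800
= 3.4694

3.4694


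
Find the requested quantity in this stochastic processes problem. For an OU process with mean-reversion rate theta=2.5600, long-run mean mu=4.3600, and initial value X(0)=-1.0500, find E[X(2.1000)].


E[X(t)] = mu + (X(0) - mu)*exp(-theta*t)
= 4.3600 + (-1.0500 - 4.3600)*exp(-2.5600*2.1000)
= 4.3600 + -5.4100 * 0.0046
= 4.3350

4.3350


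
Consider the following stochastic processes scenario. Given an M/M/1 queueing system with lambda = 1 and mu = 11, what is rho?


rho = lambda/mu
= 1/11
= 0.0909

0.0909


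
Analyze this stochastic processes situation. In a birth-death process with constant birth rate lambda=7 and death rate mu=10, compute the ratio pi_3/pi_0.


For birth-death process, pi_n/pi_0 = (lambda/mu)^n
= (7/10)^3
= 0.3430

0.3430


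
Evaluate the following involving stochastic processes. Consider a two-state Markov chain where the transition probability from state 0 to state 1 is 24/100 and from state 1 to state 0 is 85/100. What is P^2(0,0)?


Computing P^2 by matrix multiplication.
P = [[0.7600, 0.2400], [0.8500, 0.1500]]
After raising P to the power 2:
P^2(0,0) = 0.7816

0.7816


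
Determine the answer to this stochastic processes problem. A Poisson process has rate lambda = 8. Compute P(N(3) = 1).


P(N(t)=k) = (lambda*t)^k * exp(-lambda*t) / k!
lambda*t = 24
= 24^1 * exp(-24) / 1!
= 24 * 3.7751e-11 / 1
= 9.0603e-10

9.0603e-10


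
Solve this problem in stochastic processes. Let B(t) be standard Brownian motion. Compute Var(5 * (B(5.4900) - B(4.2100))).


Var(alpha*(B(t)-B(s))) = alpha^2 * (t-s)
= 5^2 * (5.4900 - 4.2100)
= 25 * 1.2800
= 32.0000

32.0000


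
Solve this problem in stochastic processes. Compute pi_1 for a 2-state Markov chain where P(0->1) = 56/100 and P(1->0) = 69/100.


Stationary distribution: pi_0 = p10/(p01+p10), pi_1 = p01/(p01+p10)
p01 = 0.5600, p10 = 0.6900
pi_1 = 0.4480

0.4480


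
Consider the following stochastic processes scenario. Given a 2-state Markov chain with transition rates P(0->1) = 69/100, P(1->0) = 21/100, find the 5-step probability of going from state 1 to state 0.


Computing P^5 by matrix multiplication.
P = [[0.3100, 0.6900], [0.2100, 0.7900]]
After raising P to the power 5:
P^5(1,0) = 0.2333

0.2333


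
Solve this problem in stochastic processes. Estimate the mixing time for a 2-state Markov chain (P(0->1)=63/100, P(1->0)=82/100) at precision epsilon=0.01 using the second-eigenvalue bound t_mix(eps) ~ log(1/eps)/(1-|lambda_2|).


lambda_2 = |1 - p01 - p10| = |1 - 0.6300 - 0.8200| = 0.4500
t_mix ~ log(1/eps)/(1 - |lambda_2|)
= log(100)/(1 - 0.4500) = 4.6052/0.5500
= 8.3730

8.3730


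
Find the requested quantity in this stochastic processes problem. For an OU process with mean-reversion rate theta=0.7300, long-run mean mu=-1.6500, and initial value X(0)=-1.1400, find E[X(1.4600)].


E[X(t)] = mu + (X(0) - mu)*exp(-theta*t)
= -1.6500 + (-1.1400 - -1.6500)*exp(-0.7300*1.4600)
= -1.6500 + 0.5100 * 0.3445
= -1.4743

-1.4743


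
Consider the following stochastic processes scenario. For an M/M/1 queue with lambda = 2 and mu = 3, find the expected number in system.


rho = 2/3 = 0.6667
L = rho/(1-rho)
= 0.6667/0.3333
= 2.0000

2.0000


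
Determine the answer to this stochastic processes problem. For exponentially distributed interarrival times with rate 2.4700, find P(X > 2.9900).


P(X > t) = exp(-lambda * t)
= exp(-2.4700 * 2.9900)
= exp(-7.3853) = 6.2030e-04

6.2030e-04


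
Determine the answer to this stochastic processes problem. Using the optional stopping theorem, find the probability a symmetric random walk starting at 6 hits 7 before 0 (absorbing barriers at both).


By optional stopping theorem: E(M at tau) = M(0) = 6
P(hit 7)*7 + P(hit 0)*0 = 6
P(hit 7) = (6 - 0)/(7 - 0) = 6/7 = 0.8571

0.8571


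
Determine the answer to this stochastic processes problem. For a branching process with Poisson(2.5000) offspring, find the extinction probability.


Since mu = 2.5000 > 1, extinction prob q < 1.
Solve s = exp(mu*(s-1)) iteratively.
q = 0.1074

0.1074


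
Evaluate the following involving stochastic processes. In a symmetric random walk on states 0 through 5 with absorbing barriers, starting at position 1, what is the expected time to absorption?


For symmetric RW on 0,...,N with absorbing barriers, E(i) = i*(N-i)
E(1) = 1 * 4 = 4

4


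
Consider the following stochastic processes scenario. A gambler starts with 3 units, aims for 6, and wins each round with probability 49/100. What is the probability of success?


Gambler's ruin formula:
r = q/p = 0.5100/0.4900 = 1.0408
P(win) = (1 - r^i)/(1 - r^N)
= (1 - 1.0408^3)/(1 - 1.0408^6)
= 0.4700

0.4700


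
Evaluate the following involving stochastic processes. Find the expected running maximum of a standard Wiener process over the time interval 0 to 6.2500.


E(max B(s)) = sqrt(2t/pi)
= sqrt(2*6.2500/pi)
= sqrt(3.9789)
= 1.9947

1.9947


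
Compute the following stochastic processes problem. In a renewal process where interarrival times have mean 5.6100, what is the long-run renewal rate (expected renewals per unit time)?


Long-run renewal rate = 1/E(X)
= 1/5.6100
= 0.1783

0.1783


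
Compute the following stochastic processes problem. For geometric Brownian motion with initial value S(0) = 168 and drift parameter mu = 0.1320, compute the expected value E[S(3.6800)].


E[S(t)] = S(0) * exp(mu * t)
= 168 * exp(0.1320 * 3.6800)
= 168 * 1.6254
= 273.0689

273.0689


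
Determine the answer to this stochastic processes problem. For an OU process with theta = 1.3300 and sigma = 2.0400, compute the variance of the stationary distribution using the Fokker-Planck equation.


Stationary variance = sigma^2 / (2*theta)
= 2.0400^2 / (2*1.3300)
= 4.1616 / 2.6600
= 1.5645

1.5645


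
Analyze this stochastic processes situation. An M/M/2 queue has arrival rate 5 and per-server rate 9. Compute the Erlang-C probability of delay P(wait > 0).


a = lambda/mu = 0.5556
rho = a/c = 0.2778
Erlang-C formula applied:
C(c,a) = 0.1208

0.1208


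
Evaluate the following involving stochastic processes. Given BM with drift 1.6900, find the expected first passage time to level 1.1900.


Expected first passage time = a/mu
= 1.1900/1.6900
= 0.7041

0.7041


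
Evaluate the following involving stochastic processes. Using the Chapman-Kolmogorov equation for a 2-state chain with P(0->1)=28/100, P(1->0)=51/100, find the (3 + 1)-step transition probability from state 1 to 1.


P^4 = P^3 * P^1
Computing via matrix multiplication of the transition matrix.
Entry (1,1) of P^4 = 0.3557

0.3557


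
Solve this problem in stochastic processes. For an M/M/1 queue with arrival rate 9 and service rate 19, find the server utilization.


rho = lambda/mu
= 9/19
= 0.4737

0.4737


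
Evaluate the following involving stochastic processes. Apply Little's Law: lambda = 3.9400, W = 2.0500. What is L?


Little's Law: L = lambda * W
= 3.9400 * 2.0500
= 8.0770

8.0770


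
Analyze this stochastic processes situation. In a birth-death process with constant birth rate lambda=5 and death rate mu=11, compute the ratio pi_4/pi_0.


For birth-death process, pi_n/pi_0 = (lambda/mu)^n
= (5/11)^4
= 0.0427

0.0427


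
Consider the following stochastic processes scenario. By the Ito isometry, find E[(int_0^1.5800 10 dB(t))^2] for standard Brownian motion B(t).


By Ito isometry: E[(int f dB)^2] = int f^2 dt
= 10^2 * 1.5800
= 100 * 1.5800 = 158.0000

158.0000


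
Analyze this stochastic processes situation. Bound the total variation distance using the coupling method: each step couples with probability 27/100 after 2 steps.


TV distance bound <= (1-delta)^n
= (1 - 0.2700)^2
= 0.7300^2
= 0.5329

0.5329


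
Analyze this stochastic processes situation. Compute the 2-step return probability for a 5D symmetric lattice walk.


P(return in 2 steps) = P(reverse first step) = 1/(2d)
= 1/10
= 0.1000

0.1000


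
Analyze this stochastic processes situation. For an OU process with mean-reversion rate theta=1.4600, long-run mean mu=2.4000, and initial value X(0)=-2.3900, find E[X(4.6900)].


E[X(t)] = mu + (X(0) - mu)*exp(-theta*t)
= 2.4000 + (-2.3900 - 2.4000)*exp(-1.4600*4.6900)
= 2.4000 + -4.7900 * 0.0011
= 2.3949

2.3949


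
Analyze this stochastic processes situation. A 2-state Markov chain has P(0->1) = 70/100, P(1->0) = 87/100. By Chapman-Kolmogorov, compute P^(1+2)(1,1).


P^3 = P^1 * P^2
Computing via matrix multiplication of the transition matrix.
Entry (1,1) of P^3 = 0.3432

0.3432


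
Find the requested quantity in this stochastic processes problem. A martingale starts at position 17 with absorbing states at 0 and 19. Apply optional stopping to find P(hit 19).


By optional stopping theorem: E(M at tau) = M(0) = 17
P(hit 19)*19 + P(hit 0)*0 = 17
P(hit 19) = (17 - 0)/(19 - 0) = 17/19 = 0.8947

0.8947


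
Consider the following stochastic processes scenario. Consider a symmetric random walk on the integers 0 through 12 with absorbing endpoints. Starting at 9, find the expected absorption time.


For symmetric RW on 0,...,N with absorbing barriers, E(i) = i*(N-i)
E(9) = 9 * 3 = 27

27


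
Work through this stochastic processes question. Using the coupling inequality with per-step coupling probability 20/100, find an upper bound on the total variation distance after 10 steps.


TV distance bound <= (1-delta)^n
= (1 - 0.2000)^10
= 0.8000^10
= 0.1074

0.1074


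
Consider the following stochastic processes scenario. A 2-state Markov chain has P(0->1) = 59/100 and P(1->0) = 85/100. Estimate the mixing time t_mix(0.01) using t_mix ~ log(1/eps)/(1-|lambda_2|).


lambda_2 = |1 - p01 - p10| = |1 - 0.5900 - 0.8500| = 0.4400
t_mix ~ log(1/eps)/(1 - |lambda_2|)
= log(100)/(1 - 0.4400) = 4.6052/0.5600
= 8.2235

8.2235


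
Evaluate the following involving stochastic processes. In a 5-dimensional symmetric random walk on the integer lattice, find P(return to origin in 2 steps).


P(return in 2 steps) = P(reverse first step) = 1/(2d)
= 1/10
= 0.1000

0.1000


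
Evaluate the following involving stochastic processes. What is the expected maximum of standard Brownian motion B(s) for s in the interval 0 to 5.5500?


E(max B(s)) = sqrt(2t/pi)
= sqrt(2*5.5500/pi)
= sqrt(3.5332)
= 1.8797

1.8797


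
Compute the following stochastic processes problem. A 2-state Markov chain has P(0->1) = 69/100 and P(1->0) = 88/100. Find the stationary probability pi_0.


Stationary distribution: pi_0 = p10/(p01+p10), pi_1 = p01/(p01+p10)
p01 = 0.6900, p10 = 0.8800
pi_0 = 0.5605

0.5605


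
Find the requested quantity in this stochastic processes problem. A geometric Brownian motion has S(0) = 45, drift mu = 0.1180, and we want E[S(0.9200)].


E[S(t)] = S(0) * exp(mu * t)
= 45 * exp(0.1180 * 0.9200)
= 45 * 1.1147
= 50.1602

50.1602


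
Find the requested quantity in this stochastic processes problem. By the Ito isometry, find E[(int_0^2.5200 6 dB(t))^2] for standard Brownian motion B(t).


By Ito isometry: E[(int f dB)^2] = int f^2 dt
= 6^2 * 2.5200
= 36 * 2.5200 = 90.7200

90.7200


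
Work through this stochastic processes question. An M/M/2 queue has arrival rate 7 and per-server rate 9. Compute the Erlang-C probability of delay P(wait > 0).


a = lambda/mu = 0.7778
rho = a/c = 0.3889
Erlang-C formula applied:
C(c,a) = 0.2178

0.2178


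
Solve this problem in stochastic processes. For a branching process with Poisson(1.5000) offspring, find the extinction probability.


Since mu = 1.5000 > 1, extinction prob q < 1.
Solve s = exp(mu*(s-1)) iteratively.
q = 0.4172

0.4172


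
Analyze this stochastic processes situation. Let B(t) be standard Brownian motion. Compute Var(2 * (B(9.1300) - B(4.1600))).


Var(alpha*(B(t)-B(s))) = alpha^2 * (t-s)
= 2^2 * (9.1300 - 4.1600)
= 4 * 4.9700
= 19.8800

19.8800


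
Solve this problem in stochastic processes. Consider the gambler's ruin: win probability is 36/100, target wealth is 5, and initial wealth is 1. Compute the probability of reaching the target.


Gambler's ruin formula:
r = q/p = 0.6400/0.3600 = 1.7778
P(win) = (1 - r^i)/(1 - r^N)
= (1 - 1.7778^1)/(1 - 1.7778^5)
= 0.0464

0.0464


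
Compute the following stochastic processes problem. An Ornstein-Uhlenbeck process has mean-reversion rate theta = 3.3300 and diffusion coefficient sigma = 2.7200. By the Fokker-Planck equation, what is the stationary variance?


Stationary variance = sigma^2 / (2*theta)
= 2.7200^2 / (2*3.3300)
= 7.3984 / 6.6600
= 1.1109

1.1109


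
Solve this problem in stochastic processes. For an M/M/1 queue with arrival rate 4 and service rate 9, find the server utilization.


rho = lambda/mu
= 4/9
= 0.4444

0.4444


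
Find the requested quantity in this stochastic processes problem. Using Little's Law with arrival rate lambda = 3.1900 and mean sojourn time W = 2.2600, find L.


Little's Law: L = lambda * W
= 3.1900 * 2.2600
= 7.2094

7.2094


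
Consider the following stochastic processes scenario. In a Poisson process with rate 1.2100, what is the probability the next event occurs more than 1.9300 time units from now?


P(X > t) = exp(-lambda * t)
= exp(-1.2100 * 1.9300)
= exp(-2.3353) = 0.0968

0.0968


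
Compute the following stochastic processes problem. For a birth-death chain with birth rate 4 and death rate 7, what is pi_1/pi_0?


For birth-death process, pi_n/pi_0 = (lambda/mu)^n
= (4/7)^1
= 0.5714

0.5714


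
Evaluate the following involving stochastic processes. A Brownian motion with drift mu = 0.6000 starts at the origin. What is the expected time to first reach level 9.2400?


Expected first passage time = a/mu
= 9.2400/0.6000
= 15.4000

15.4000


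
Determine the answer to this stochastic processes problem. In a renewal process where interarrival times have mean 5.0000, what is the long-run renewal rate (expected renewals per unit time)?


Long-run renewal rate = 1/E(X)
= 1/5.0000
= 0.2000

0.2000


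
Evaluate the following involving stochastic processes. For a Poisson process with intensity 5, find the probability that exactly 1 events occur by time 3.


P(N(t)=k) = (lambda*t)^k * exp(-lambda*t) / k!
lambda*t = 15
= 15^1 * exp(-15) / 1!
= 15 * 3.0590e-07 / 1
= 4.5885e-06

4.5885e-06


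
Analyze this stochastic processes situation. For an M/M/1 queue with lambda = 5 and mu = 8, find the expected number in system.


rho = 5/8 = 0.6250
L = rho/(1-rho)
= 0.6250/0.3750
= 1.6667

1.6667


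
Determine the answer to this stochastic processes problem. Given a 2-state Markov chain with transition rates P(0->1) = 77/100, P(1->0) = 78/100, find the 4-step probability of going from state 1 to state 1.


Computing P^4 by matrix multiplication.
P = [[0.2300, 0.7700], [0.7800, 0.2200]]
After raising P to the power 4:
P^4(1,1) = 0.5428

0.5428
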